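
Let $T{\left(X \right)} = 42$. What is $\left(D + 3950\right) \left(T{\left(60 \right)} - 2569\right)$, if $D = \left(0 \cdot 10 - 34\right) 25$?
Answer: $-7833700$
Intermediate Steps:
$D = -850$ ($D = \left(0 - 34\right) 25 = \left(-34\right) 25 = -850$)
$\left(D + 3950\right) \left(T{\left(60 \right)} - 2569\right) = \left(-850 + 3950\right) \left(42 - 2569\right) = 3100 \left(-2527\right) = -7833700$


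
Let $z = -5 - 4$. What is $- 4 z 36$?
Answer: $1296$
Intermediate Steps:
$z = -9$ ($z = -5 - 4 = -9$)
$- 4 z 36 = \left(-4\right) \left(-9\right) 36 = 36 \cdot 36 = 1296$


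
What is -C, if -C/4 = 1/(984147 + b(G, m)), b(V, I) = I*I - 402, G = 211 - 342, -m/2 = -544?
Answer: 4/2167489 ≈ 1.8455e-6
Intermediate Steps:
m = 1088 (m = -2*(-544) = 1088)
G = -131
b(V, I) = -402 + I² (b(V, I) = I² - 402 = -402 + I²)
C = -4/2167489 (C = -4/(984147 + (-402 + 1088²)) = -4/(984147 + (-402 + 1183744)) = -4/(984147 + 1183342) = -4/2167489 ≈ -1.8455e-6)
-C = -1*(-4/2167489) = 4/2167489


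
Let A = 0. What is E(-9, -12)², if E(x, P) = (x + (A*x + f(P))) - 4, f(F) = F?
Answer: 625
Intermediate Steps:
E(x, P) = -4 + P + x (E(x, P) = (x + (0*x + P)) - 4 = (x + (0 + P)) - 4 = (x + P) - 4 = (P + x) - 4 = -4 + P + x)
E(-9, -12)² = (-4 - 12 - 9)² = (-25)² = 625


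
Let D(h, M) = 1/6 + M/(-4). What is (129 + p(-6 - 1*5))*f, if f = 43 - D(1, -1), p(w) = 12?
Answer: 24017/4 ≈ 6004.3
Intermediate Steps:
D(h, M) = ⅙ - M/4 (D(h, M) = 1*(⅙) + M*(-¼) = ⅙ - M/4)
f = 511/12 (f = 43 - (⅙ - ¼*(-1)) = 43 - (⅙ + ¼) = 43 - 1*5/12 = 43 - 5/12 = 511/12 ≈ 42.583)
(129 + p(-6 - 1*5))*f = (129 + 12)*(511/12) = 141*(511/12) = 24017/4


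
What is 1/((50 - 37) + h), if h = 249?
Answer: 1/262 ≈ 0.0038168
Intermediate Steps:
1/((50 - 37) + h) = 1/((50 - 37) + 249) = 1/(13 + 249) = 1/262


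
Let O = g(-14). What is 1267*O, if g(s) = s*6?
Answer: -106428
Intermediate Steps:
g(s) = 6*s
O = -84 (O = 6*(-14) = -84)
1267*O = 1267*(-84) = -106428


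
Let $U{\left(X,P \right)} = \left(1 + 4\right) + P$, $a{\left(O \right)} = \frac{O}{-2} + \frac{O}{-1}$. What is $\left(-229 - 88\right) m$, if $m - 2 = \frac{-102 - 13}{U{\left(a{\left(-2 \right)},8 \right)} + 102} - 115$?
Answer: $36138$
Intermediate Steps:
$a{\left(O \right)} = - \frac{3 O}{2}$ ($a{\left(O \right)} = O \left(- \frac{1}{2}\right) + O \left(-1\right) = - \frac{O}{2} - O = - \frac{3 O}{2}$)
$U{\left(X,P \right)} = 5 + P$
$m = -114$ ($m = 2 - \left(115 - \frac{-102 - 13}{\left(5 + 8\right) + 102}\right) = 2 - \left(115 + \frac{115}{13 + 102}\right) = 2 - \left(115 + \frac{115}{115}\right) = 2 - 116 = -114$)
$\left(-229 - 88\right) m = \left(-229 - 88\right) \left(-114\right) = \left(-317\right) \left(-114\right) = 36138$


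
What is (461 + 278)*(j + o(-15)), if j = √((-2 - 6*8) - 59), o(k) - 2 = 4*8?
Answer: 25126 + 739*I*√109 ≈ 25126.0 + 7715.4*I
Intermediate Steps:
o(k) = 34 (o(k) = 2 + 4*8 = 2 + 32 = 34)
j = I*√109 (j = √((-2 - 48) - 59) = √(-50 - 59) = √(-109) = I*√109 ≈ 10.44*I)
(461 + 278)*(j + o(-15)) = (461 + 278)*(I*√109 + 34) = 739*(34 + I*√109) = 25126 + 739*I*√109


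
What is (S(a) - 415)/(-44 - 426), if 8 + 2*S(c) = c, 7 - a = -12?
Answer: 819/940 ≈ 0.87128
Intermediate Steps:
a = 19 (a = 7 - 1*(-12) = 7 + 12 = 19)
S(c) = -4 + c/2
(S(a) - 415)/(-44 - 426) = ((-4 + (1/2)*19) - 415)/(-44 - 426) = ((-4 + 19/2) - 415)/(-470) = (11/2 - 415)*(-1/470) = -819/2*(-1/470) = 819/940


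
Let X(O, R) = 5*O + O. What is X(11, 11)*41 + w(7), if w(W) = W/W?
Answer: 2707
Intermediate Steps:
w(W) = 1
X(O, R) = 6*O
X(11, 11)*41 + w(7) = (6*11)*41 + 1 = 66*41 + 1 = 2706 + 1 = 2707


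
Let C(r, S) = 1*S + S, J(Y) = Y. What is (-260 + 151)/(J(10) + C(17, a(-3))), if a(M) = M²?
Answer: -109/28 ≈ -3.8929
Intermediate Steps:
C(r, S) = 2*S (C(r, S) = S + S = 2*S)
(-260 + 151)/(J(10) + C(17, a(-3))) = (-260 + 151)/(10 + 2*(-3)²) = -109/(10 + 2*9) = -109/(10 + 18) = -109/28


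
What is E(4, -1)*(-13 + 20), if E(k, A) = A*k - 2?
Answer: -42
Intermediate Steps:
E(k, A) = -2 + A*k
E(4, -1)*(-13 + 20) = (-2 - 1*4)*(-13 + 20) = (-2 - 4)*7 = -6*7 = -42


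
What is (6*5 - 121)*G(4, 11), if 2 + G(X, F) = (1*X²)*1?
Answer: -1274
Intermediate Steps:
G(X, F) = -2 + X² (G(X, F) = -2 + (1*X²)*1 = -2 + X²*1 = -2 + X²)
(6*5 - 121)*G(4, 11) = (6*5 - 121)*(-2 + 4²) = (30 - 121)*(-2 + 16) = -91*14 = -1274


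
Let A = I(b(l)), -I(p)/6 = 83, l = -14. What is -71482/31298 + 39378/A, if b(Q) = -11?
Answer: -105670890/1298867 ≈ -81.356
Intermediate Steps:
I(p) = -498 (I(p) = -6*83 = -498)
A = -498
-71482/31298 + 39378/A = -71482/31298 + 39378/(-498) = -71482*1/31298 + 39378*(-1/498) = -35741/15649 - 6563/83 = -105670890/1298867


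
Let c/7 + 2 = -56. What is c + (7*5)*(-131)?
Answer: -4991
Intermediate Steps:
c = -406 (c = -14 + 7*(-56) = -14 - 392 = -406)
c + (7*5)*(-131) = -406 + (7*5)*(-131) = -406 + 35*(-131) = -406 - 4585 = -4991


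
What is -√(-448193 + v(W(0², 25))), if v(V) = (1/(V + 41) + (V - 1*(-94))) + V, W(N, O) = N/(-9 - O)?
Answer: -I*√753254378/41 ≈ -669.4*I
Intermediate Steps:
v(V) = 94 + 1/(41 + V) + 2*V (v(V) = (1/(41 + V) + (V + 94)) + V = (1/(41 + V) + (94 + V)) + V = (94 + V + 1/(41 + V)) + V = 94 + 1/(41 + V) + 2*V)
-√(-448193 + v(W(0², 25))) = -√(-448193 + (3855 + 2*(-1*0²/(9 + 25))² + 176*(-1*0²/(9 + 25)))/(41 - 1*0²/(9 + 25))) = -√(-448193 + (3855 + 2*(-1*0/34)² + 176*(-1*0/34))/(41 - 1*0/34)) = -√(-448193 + (3855 + 2*(-1*0*1/34)² + 176*(-1*0*1/34))/(41 - 1*0*1/34)) = -√(-448193 + (3855 + 2*0² + 176*0)/(41 + 0)) = -√(-448193 + (3855 + 2*0 + 0)/41) = -√(-448193 + (3855 + 0 + 0)/41) = -√(-448193 + (1/41)*3855) = -√(-448193 + 3855/41) = -√(-18372058/41) = -I*√753254378/41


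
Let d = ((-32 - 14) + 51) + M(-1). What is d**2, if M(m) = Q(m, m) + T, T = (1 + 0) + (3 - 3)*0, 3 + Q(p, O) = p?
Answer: 4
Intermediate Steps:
Q(p, O) = -3 + p
T = 1 (T = 1 + 0*0 = 1 + 0 = 1)
M(m) = -2 + m (M(m) = (-3 + m) + 1 = -2 + m)
d = 2 (d = ((-32 - 14) + 51) + (-2 - 1) = (-46 + 51) - 3 = 5 - 3 = 2)
d**2 = 2**2 = 4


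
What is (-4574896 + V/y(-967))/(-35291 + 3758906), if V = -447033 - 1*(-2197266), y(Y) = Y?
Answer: -885134933/720147141 ≈ -1.2291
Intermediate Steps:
V = 1750233 (V = -447033 + 2197266 = 1750233)
(-4574896 + V/y(-967))/(-35291 + 3758906) = (-4574896 + 1750233/(-967))/(-35291 + 3758906) = (-4574896 + 1750233*(-1/967))/3723615 = (-4574896 - 1750233/967)*(1/3723615) = -4425674665/967*1/3723615 = -885134933/720147141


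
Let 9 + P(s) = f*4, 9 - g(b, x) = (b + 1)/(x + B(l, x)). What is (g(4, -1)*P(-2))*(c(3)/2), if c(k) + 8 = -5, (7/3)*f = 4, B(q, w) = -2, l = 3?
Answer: 1040/7 ≈ 148.57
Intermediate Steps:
f = 12/7 (f = (3/7)*4 = 12/7 ≈ 1.7143)
c(k) = -13 (c(k) = -8 - 5 = -13)
g(b, x) = 9 - (1 + b)/(-2 + x) (g(b, x) = 9 - (b + 1)/(x - 2) = 9 - (1 + b)/(-2 + x))
P(s) = -15/7 (P(s) = -9 + (12/7)*4 = -9 + 48/7 = -15/7)
(g(4, -1)*P(-2))*(c(3)/2) = (((-19 - 1*4 + 9*(-1))/(-2 - 1))*(-15/7))*(-13/2) = (((-19 - 4 - 9)/(-3))*(-15/7))*(-13*½) = (-⅓*(-32)*(-15/7))*(-13/2) = ((32/3)*(-15/7))*(-13/2) = -160/7*(-13/2) = 1040/7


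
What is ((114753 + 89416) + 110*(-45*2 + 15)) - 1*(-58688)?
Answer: 254607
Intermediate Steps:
((114753 + 89416) + 110*(-45*2 + 15)) - 1*(-58688) = (204169 + 110*(-90 + 15)) + 58688 = (204169 + 110*(-75)) + 58688 = (204169 - 8250) + 58688 = 195919 + 58688 = 254607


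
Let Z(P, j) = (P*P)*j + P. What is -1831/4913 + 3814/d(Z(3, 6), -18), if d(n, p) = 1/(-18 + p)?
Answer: -674576383/4913 ≈ -1.3730e+5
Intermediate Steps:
Z(P, j) = P + j*P² (Z(P, j) = P²*j + P = j*P² + P = P + j*P²)
-1831/4913 + 3814/d(Z(3, 6), -18) = -1831/4913 + 3814/(1/(-18 - 18)) = -1831*1/4913 + 3814/(1/(-36)) = -1831/4913 + 3814/(-1/36) = -1831/4913 + 3814*(-36) = -1831/4913 - 137304 = -674576383/4913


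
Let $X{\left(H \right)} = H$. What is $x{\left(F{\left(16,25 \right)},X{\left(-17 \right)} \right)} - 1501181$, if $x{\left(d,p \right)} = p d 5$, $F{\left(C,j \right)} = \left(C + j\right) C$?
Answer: $-1556941$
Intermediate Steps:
$F{\left(C,j \right)} = C \left(C + j\right)$
$x{\left(d,p \right)} = 5 d p$ ($x{\left(d,p \right)} = d p 5 = 5 d p$)
$x{\left(F{\left(16,25 \right)},X{\left(-17 \right)} \right)} - 1501181 = 5 \cdot 16 \left(16 + 25\right) \left(-17\right) - 1501181 = 5 \cdot 16 \cdot 41 \left(-17\right) - 1501181 = 5 \cdot 656 \left(-17\right) - 1501181 = -55760 - 1501181 = -1556941$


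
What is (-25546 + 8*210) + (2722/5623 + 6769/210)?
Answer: -4020436439/168690 ≈ -23833.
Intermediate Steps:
(-25546 + 8*210) + (2722/5623 + 6769/210) = (-25546 + 1680) + (2722*(1/5623) + 6769*(1/210)) = -23866 + (2722/5623 + 967/30) = -23866 + 5519101/168690 = -4020436439/168690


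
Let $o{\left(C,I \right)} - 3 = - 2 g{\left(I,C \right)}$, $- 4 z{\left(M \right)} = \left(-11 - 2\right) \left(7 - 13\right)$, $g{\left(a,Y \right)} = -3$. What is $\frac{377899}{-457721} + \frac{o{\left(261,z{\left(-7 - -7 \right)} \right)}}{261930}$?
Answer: $- \frac{32992988527}{39963620510} \approx -0.82558$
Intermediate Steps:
$z{\left(M \right)} = - \frac{39}{2}$ ($z{\left(M \right)} = - \frac{\left(-11 - 2\right) \left(7 - 13\right)}{4} = - \frac{\left(-13\right) \left(-6\right)}{4} = \left(- \frac{1}{4}\right) 78 = - \frac{39}{2}$)
$o{\left(C,I \right)} = 9$ ($o{\left(C,I \right)} = 3 - -6 = 3 + 6 = 9$)
$\frac{377899}{-457721} + \frac{o{\left(261,z{\left(-7 - -7 \right)} \right)}}{261930} = \frac{377899}{-457721} + \frac{9}{261930} = 377899 \left(- \frac{1}{457721}\right) + 9 \cdot \frac{1}{261930} = - \frac{377899}{457721} + \frac{3}{87310} = - \frac{32992988527}{39963620510}$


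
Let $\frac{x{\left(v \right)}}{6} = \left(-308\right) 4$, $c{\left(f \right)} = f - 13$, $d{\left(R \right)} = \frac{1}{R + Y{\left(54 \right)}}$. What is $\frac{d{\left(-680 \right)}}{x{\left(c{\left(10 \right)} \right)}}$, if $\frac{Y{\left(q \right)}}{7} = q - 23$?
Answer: $\frac{1}{3422496} \approx 2.9218 \cdot 10^{-7}$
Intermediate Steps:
$Y{\left(q \right)} = -161 + 7 q$ ($Y{\left(q \right)} = 7 \left(q - 23\right) = 7 \left(-23 + q\right) = -161 + 7 q$)
$d{\left(R \right)} = \frac{1}{217 + R}$ ($d{\left(R \right)} = \frac{1}{R + \left(-161 + 7 \cdot 54\right)} = \frac{1}{R + \left(-161 + 378\right)} = \frac{1}{R + 217} = \frac{1}{217 + R}$)
$c{\left(f \right)} = -13 + f$ ($c{\left(f \right)} = f - 13 = -13 + f$)
$x{\left(v \right)} = -7392$ ($x{\left(v \right)} = 6 \left(\left(-308\right) 4\right) = 6 \left(-1232\right) = -7392$)
$\frac{d{\left(-680 \right)}}{x{\left(c{\left(10 \right)} \right)}} = \frac{1}{\left(217 - 680\right) \left(-7392\right)} = \frac{1}{-463} \left(- \frac{1}{7392}\right) = \left(- \frac{1}{463}\right) \left(- \frac{1}{7392}\right) = \frac{1}{3422496}$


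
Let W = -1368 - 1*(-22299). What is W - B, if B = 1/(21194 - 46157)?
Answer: 522500554/24963 ≈ 20931.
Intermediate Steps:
W = 20931 (W = -1368 + 22299 = 20931)
B = -1/24963 (B = 1/(-24963) = -1/24963 ≈ -4.0059e-5)
W - B = 20931 - 1*(-1/24963) = 20931 + 1/24963 = 522500554/24963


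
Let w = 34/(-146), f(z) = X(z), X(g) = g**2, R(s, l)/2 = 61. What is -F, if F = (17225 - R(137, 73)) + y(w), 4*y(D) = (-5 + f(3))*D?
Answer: -1248502/73 ≈ -17103.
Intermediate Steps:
R(s, l) = 122 (R(s, l) = 2*61 = 122)
f(z) = z**2
w = -17/73 (w = 34*(-1/146) = -17/73 ≈ -0.23288)
y(D) = D (y(D) = ((-5 + 3**2)*D)/4 = ((-5 + 9)*D)/4 = (4*D)/4 = D)
F = 1248502/73 (F = (17225 - 1*122) - 17/73 = (17225 - 122) - 17/73 = 17103 - 17/73 = 1248502/73 ≈ 17103.)
-F = -1*1248502/73 = -1248502/73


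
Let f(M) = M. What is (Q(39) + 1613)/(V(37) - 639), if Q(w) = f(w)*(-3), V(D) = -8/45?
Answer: -67320/28763 ≈ -2.3405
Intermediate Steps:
V(D) = -8/45 (V(D) = -8*1/45 = -8/45)
Q(w) = -3*w (Q(w) = w*(-3) = -3*w)
(Q(39) + 1613)/(V(37) - 639) = (-3*39 + 1613)/(-8/45 - 639) = (-117 + 1613)/(-28763/45) = 1496*(-45/28763) = -67320/28763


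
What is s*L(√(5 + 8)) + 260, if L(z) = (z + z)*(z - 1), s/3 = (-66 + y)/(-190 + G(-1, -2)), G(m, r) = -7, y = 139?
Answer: 45526/197 + 438*√13/197 ≈ 239.11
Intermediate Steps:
s = -219/197 (s = 3*((-66 + 139)/(-190 - 7)) = 3*(73/(-197)) = 3*(73*(-1/197)) = 3*(-73/197) = -219/197 ≈ -1.1117)
L(z) = 2*z*(-1 + z) (L(z) = (2*z)*(-1 + z) = 2*z*(-1 + z))
s*L(√(5 + 8)) + 260 = -438*√(5 + 8)*(-1 + √(5 + 8))/197 + 260 = -438*√13*(-1 + √13)/197 + 260 = 260 - 438*√13*(-1 + √13)/197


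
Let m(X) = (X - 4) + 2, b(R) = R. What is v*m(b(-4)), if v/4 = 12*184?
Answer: -52992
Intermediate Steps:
v = 8832 (v = 4*(12*184) = 4*2208 = 8832)
m(X) = -2 + X (m(X) = (-4 + X) + 2 = -2 + X)
v*m(b(-4)) = 8832*(-2 - 4) = 8832*(-6) = -52992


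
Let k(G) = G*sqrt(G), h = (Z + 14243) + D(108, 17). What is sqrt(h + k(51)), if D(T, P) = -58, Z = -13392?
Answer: sqrt(793 + 51*sqrt(51)) ≈ 34.018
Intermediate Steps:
h = 793 (h = (-13392 + 14243) - 58 = 851 - 58 = 793)
k(G) = G**(3/2)
sqrt(h + k(51)) = sqrt(793 + 51**(3/2)) = sqrt(793 + 51*sqrt(51))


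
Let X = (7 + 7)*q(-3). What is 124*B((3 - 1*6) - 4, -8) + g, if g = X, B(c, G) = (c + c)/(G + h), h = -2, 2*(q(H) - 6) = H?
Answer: 1183/5 ≈ 236.60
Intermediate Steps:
q(H) = 6 + H/2
X = 63 (X = (7 + 7)*(6 + (½)*(-3)) = 14*(6 - 3/2) = 14*(9/2) = 63)
B(c, G) = 2*c/(-2 + G) (B(c, G) = (c + c)/(G - 2) = (2*c)/(-2 + G) = 2*c/(-2 + G))
g = 63
124*B((3 - 1*6) - 4, -8) + g = 124*(2*((3 - 1*6) - 4)/(-2 - 8)) + 63 = 124*(2*((3 - 6) - 4)/(-10)) + 63 = 124*(2*(-3 - 4)*(-⅒)) + 63 = 124*(2*(-7)*(-⅒)) + 63 = 124*(7/5) + 63 = 868/5 + 63 = 1183/5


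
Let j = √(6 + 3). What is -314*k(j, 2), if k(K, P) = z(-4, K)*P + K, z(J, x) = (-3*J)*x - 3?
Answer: -21666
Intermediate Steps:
j = 3 (j = √9 = 3)
z(J, x) = -3 - 3*J*x (z(J, x) = -3*J*x - 3 = -3 - 3*J*x)
k(K, P) = K + P*(-3 + 12*K) (k(K, P) = (-3 - 3*(-4)*K)*P + K = (-3 + 12*K)*P + K = P*(-3 + 12*K) + K = K + P*(-3 + 12*K))
-314*k(j, 2) = -314*(3 + 3*2*(-1 + 4*3)) = -314*(3 + 3*2*(-1 + 12)) = -314*(3 + 3*2*11) = -314*(3 + 66) = -314*69 = -21666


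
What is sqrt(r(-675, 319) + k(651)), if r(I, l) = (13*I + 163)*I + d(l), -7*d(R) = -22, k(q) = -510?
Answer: 2*sqrt(71204266)/7 ≈ 2410.9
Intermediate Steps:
d(R) = 22/7 (d(R) = -1/7*(-22) = 22/7)
r(I, l) = 22/7 + I*(163 + 13*I) (r(I, l) = (13*I + 163)*I + 22/7 = (163 + 13*I)*I + 22/7 = I*(163 + 13*I) + 22/7 = 22/7 + I*(163 + 13*I))
sqrt(r(-675, 319) + k(651)) = sqrt((22/7 + 13*(-675)**2 + 163*(-675)) - 510) = sqrt((22/7 + 13*455625 - 110025) - 510) = sqrt((22/7 + 5923125 - 110025) - 510) = sqrt(40691722/7 - 510) = sqrt(40688152/7) = 2*sqrt(71204266)/7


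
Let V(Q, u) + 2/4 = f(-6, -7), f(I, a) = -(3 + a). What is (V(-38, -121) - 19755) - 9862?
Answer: -59227/2 ≈ -29614.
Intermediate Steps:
f(I, a) = -3 - a
V(Q, u) = 7/2 (V(Q, u) = -1/2 + (-3 - 1*(-7)) = -1/2 + (-3 + 7) = -1/2 + 4 = 7/2)
(V(-38, -121) - 19755) - 9862 = (7/2 - 19755) - 9862 = -39503/2 - 9862 = -59227/2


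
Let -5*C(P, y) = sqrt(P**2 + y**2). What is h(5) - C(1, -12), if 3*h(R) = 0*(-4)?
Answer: sqrt(145)/5 ≈ 2.4083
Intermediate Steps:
h(R) = 0 (h(R) = (0*(-4))/3 = (1/3)*0 = 0)
C(P, y) = -sqrt(P**2 + y**2)/5
h(5) - C(1, -12) = 0 - (-1)*sqrt(1**2 + (-12)**2)/5 = 0 - (-1)*sqrt(1 + 144)/5 = 0 - (-1)*sqrt(145)/5 = 0 + sqrt(145)/5 = sqrt(145)/5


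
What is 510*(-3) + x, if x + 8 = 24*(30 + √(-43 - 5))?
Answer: -818 + 96*I*√3 ≈ -818.0 + 166.28*I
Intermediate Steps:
x = 712 + 96*I*√3 (x = -8 + 24*(30 + √(-43 - 5)) = -8 + 24*(30 + √(-48)) = -8 + 24*(30 + 4*I*√3) = -8 + (720 + 96*I*√3) = 712 + 96*I*√3 ≈ 712.0 + 166.28*I)
510*(-3) + x = 510*(-3) + (712 + 96*I*√3) = -1530 + (712 + 96*I*√3) = -818 + 96*I*√3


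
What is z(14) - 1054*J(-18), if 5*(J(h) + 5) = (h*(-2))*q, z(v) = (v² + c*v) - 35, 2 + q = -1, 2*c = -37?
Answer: 139692/5 ≈ 27938.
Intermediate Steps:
c = -37/2 (c = (½)*(-37) = -37/2 ≈ -18.500)
q = -3 (q = -2 - 1 = -3)
z(v) = -35 + v² - 37*v/2 (z(v) = (v² - 37*v/2) - 35 = -35 + v² - 37*v/2)
J(h) = -5 + 6*h/5 (J(h) = -5 + ((h*(-2))*(-3))/5 = -5 + (-2*h*(-3))/5 = -5 + (6*h)/5 = -5 + 6*h/5)
z(14) - 1054*J(-18) = (-35 + 14² - 37/2*14) - 1054*(-5 + (6/5)*(-18)) = (-35 + 196 - 259) - 1054*(-5 - 108/5) = -98 - 1054*(-133/5) = -98 + 140182/5 = 139692/5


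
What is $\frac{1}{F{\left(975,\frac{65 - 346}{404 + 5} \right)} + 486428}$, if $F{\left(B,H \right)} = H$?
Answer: $\frac{409}{198948771} \approx 2.0558 \cdot 10^{-6}$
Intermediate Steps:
$\frac{1}{F{\left(975,\frac{65 - 346}{404 + 5} \right)} + 486428} = \frac{1}{\frac{65 - 346}{404 + 5} + 486428} = \frac{1}{- \frac{281}{409} + 486428} = \frac{1}{\frac{198948771}{409}} = \frac{409}{198948771}$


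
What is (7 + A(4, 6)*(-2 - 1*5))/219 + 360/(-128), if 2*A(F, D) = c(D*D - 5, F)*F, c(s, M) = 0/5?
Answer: -9743/3504 ≈ -2.7805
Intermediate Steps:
c(s, M) = 0 (c(s, M) = 0*(1/5) = 0)
A(F, D) = 0 (A(F, D) = (0*F)/2 = (1/2)*0 = 0)
(7 + A(4, 6)*(-2 - 1*5))/219 + 360/(-128) = (7 + 0*(-2 - 1*5))/219 + 360/(-128) = (7 + 0*(-2 - 5))*(1/219) + 360*(-1/128) = (7 + 0*(-7))*(1/219) - 45/16 = (7 + 0)*(1/219) - 45/16 = 7*(1/219) - 45/16 = 7/219 - 45/16 = -9743/3504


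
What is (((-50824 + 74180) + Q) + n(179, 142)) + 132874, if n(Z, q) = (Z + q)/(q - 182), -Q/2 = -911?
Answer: 6321759/40 ≈ 1.5804e+5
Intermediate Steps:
Q = 1822 (Q = -2*(-911) = 1822)
n(Z, q) = (Z + q)/(-182 + q)
(((-50824 + 74180) + Q) + n(179, 142)) + 132874 = (((-50824 + 74180) + 1822) + (179 + 142)/(-182 + 142)) + 132874 = ((23356 + 1822) + 321/(-40)) + 132874 = (25178 - 1/40*321) + 132874 = (25178 - 321/40) + 132874 = 1006799/40 + 132874 = 6321759/40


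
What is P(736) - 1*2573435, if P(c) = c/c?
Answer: -2573434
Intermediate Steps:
P(c) = 1
P(736) - 1*2573435 = 1 - 1*2573435 = 1 - 2573435 = -2573434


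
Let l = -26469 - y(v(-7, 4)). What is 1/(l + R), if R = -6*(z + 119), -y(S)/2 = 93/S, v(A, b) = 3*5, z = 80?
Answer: -5/138253 ≈ -3.6166e-5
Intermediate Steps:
v(A, b) = 15
y(S) = -186/S
R = -1194 (R = -6*(80 + 119) = -6*199 = -1194)
l = -132283/5 (l = -26469 - (-186)/15 = -26469 - 1*(-62/5) = -26469 + 62/5 = -132283/5 ≈ -26457.)
1/(l + R) = 1/(-132283/5 - 1194) = 1/(-138253/5) = -5/138253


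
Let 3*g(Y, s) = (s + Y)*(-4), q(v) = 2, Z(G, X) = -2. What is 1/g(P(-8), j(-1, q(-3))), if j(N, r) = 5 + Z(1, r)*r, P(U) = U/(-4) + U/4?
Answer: -3/4 ≈ -0.75000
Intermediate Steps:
P(U) = 0 (P(U) = U*(-1/4) + U*(1/4) = -U/4 + U/4 = 0)
j(N, r) = 5 - 2*r
g(Y, s) = -4*Y/3 - 4*s/3 (g(Y, s) = ((s + Y)*(-4))/3 = ((Y + s)*(-4))/3 = (-4*Y - 4*s)/3 = -4*Y/3 - 4*s/3)
1/g(P(-8), j(-1, q(-3))) = 1/(-4/3*0 - 4*(5 - 2*2)/3) = 1/(0 - 4*(5 - 4)/3) = 1/(0 - 4/3*1) = 1/(0 - 4/3) = 1/(-4/3) = -3/4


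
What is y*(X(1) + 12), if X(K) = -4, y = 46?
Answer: 368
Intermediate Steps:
y*(X(1) + 12) = 46*(-4 + 12) = 46*8 = 368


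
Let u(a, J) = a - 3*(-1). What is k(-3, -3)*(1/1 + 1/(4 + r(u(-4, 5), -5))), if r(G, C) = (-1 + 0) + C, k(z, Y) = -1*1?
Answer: -½ ≈ -0.50000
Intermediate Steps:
k(z, Y) = -1
u(a, J) = 3 + a (u(a, J) = a + 3 = 3 + a)
r(G, C) = -1 + C
k(-3, -3)*(1/1 + 1/(4 + r(u(-4, 5), -5))) = -(1/1 + 1/(4 + (-1 - 5))) = -(1 + 1/(4 - 6)) = -(1 + 1/(-2)) = -(1 - ½) = -1*½ = -½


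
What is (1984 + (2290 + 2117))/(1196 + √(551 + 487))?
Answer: 3821818/714689 - 6391*√1038/1429378 ≈ 5.2035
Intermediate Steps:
(1984 + (2290 + 2117))/(1196 + √(551 + 487)) = (1984 + 4407)/(1196 + √1038) = 6391/(1196 + √1038)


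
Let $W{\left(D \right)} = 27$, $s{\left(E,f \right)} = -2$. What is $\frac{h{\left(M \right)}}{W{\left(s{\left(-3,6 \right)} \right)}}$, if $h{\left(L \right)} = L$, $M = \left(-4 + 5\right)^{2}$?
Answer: $\frac{1}{27} \approx 0.037037$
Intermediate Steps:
$M = 1$ ($M = 1^{2} = 1$)
$\frac{h{\left(M \right)}}{W{\left(s{\left(-3,6 \right)} \right)}} = 1 \cdot \frac{1}{27} = \frac{1}{27}$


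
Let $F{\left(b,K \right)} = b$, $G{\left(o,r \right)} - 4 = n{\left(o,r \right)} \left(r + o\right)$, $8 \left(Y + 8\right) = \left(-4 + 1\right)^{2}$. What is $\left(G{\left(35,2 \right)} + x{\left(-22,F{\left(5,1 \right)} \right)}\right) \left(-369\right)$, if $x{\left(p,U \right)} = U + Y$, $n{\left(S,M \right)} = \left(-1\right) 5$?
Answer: $\frac{539847}{8} \approx 67481.0$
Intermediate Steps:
$n{\left(S,M \right)} = -5$
$Y = - \frac{55}{8}$ ($Y = -8 + \frac{\left(-4 + 1\right)^{2}}{8} = -8 + \frac{\left(-3\right)^{2}}{8} = -8 + \frac{1}{8} \cdot 9 = -8 + \frac{9}{8} = - \frac{55}{8} \approx -6.875$)
$G{\left(o,r \right)} = 4 - 5 o - 5 r$ ($G{\left(o,r \right)} = 4 - 5 \left(r + o\right) = 4 - 5 \left(o + r\right) = 4 - \left(5 o + 5 r\right) = 4 - 5 o - 5 r$)
$x{\left(p,U \right)} = - \frac{55}{8} + U$ ($x{\left(p,U \right)} = U - \frac{55}{8} = - \frac{55}{8} + U$)
$\left(G{\left(35,2 \right)} + x{\left(-22,F{\left(5,1 \right)} \right)}\right) \left(-369\right) = \left(\left(4 - 175 - 10\right) + \left(- \frac{55}{8} + 5\right)\right) \left(-369\right) = \left(\left(4 - 175 - 10\right) - \frac{15}{8}\right) \left(-369\right) = \left(-181 - \frac{15}{8}\right) \left(-369\right) = \left(- \frac{1463}{8}\right) \left(-369\right) = \frac{539847}{8}$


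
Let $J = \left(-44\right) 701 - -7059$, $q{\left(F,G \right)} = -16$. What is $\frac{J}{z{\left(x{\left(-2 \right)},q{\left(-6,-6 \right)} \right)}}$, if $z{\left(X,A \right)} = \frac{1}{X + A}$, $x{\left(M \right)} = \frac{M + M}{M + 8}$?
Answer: $\frac{1189250}{3} \approx 3.9642 \cdot 10^{5}$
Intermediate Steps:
$x{\left(M \right)} = \frac{2 M}{8 + M}$
$z{\left(X,A \right)} = \frac{1}{A + X}$
$J = -23785$ ($J = -30844 + 7059 = -23785$)
$\frac{J}{z{\left(x{\left(-2 \right)},q{\left(-6,-6 \right)} \right)}} = - \frac{23785}{\frac{1}{-16 + 2 \left(-2\right) \frac{1}{8 - 2}}} = - \frac{23785}{\frac{1}{-16 + 2 \left(-2\right) \frac{1}{6}}} = - \frac{23785}{\frac{1}{-16 - \frac{2}{3}}} = - \frac{23785}{\frac{1}{- \frac{50}{3}}} = - \frac{23785}{- \frac{3}{50}} = \left(-23785\right) \left(- \frac{50}{3}\right) = \frac{1189250}{3}$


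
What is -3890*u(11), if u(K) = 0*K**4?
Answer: 0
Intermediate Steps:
u(K) = 0
-3890*u(11) = -3890*0 = 0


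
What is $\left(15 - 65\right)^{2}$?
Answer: $2500$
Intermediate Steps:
$\left(15 - 65\right)^{2} = \left(-50\right)^{2} = 2500$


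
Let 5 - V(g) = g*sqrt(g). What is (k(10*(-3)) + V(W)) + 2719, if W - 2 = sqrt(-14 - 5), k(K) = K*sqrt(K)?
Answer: 2724 - (2 + I*sqrt(19))**(3/2) - 30*I*sqrt(30) ≈ 2725.5 - 174.72*I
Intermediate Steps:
k(K) = K**(3/2)
W = 2 + I*sqrt(19) (W = 2 + sqrt(-14 - 5) = 2 + sqrt(-19) = 2 + I*sqrt(19) ≈ 2.0 + 4.3589*I)
V(g) = 5 - g**(3/2) (V(g) = 5 - g*sqrt(g) = 5 - g**(3/2))
(k(10*(-3)) + V(W)) + 2719 = ((10*(-3))**(3/2) + (5 - (2 + I*sqrt(19))**(3/2))) + 2719 = ((-30)**(3/2) + (5 - (2 + I*sqrt(19))**(3/2))) + 2719 = (-30*I*sqrt(30) + (5 - (2 + I*sqrt(19))**(3/2))) + 2719 = (5 - (2 + I*sqrt(19))**(3/2) - 30*I*sqrt(30)) + 2719 = 2724 - (2 + I*sqrt(19))**(3/2) - 30*I*sqrt(30)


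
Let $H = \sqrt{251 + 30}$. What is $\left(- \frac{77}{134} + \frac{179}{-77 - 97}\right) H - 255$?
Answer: $-255 - \frac{9346 \sqrt{281}}{5829} \approx -281.88$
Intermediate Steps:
$H = \sqrt{281} \approx 16.763$
$\left(- \frac{77}{134} + \frac{179}{-77 - 97}\right) H - 255 = \left(- \frac{77}{134} + \frac{179}{-77 - 97}\right) \sqrt{281} - 255 = \left(\left(-77\right) \frac{1}{134} + \frac{179}{-174}\right) \sqrt{281} - 255 = \left(- \frac{77}{134} + 179 \left(- \frac{1}{174}\right)\right) \sqrt{281} - 255 = \left(- \frac{77}{134} - \frac{179}{174}\right) \sqrt{281} - 255 = - \frac{9346 \sqrt{281}}{5829} - 255 = -255 - \frac{9346 \sqrt{281}}{5829}$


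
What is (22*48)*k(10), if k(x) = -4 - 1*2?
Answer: -6336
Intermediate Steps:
k(x) = -6 (k(x) = -4 - 2 = -6)
(22*48)*k(10) = (22*48)*(-6) = 1056*(-6) = -6336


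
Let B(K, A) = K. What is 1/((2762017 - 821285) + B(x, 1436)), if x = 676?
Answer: 1/1941408 ≈ 5.1509e-7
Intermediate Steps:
1/((2762017 - 821285) + B(x, 1436)) = 1/((2762017 - 821285) + 676) = 1/(1940732 + 676) = 1/1941408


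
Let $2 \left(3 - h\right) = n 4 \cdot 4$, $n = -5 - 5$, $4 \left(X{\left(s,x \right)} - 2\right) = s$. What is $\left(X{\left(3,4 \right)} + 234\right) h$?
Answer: $\frac{78601}{4} \approx 19650.0$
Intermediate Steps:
$X{\left(s,x \right)} = 2 + \frac{s}{4}$
$n = -10$ ($n = -5 - 5 = -10$)
$h = 83$ ($h = 3 - \frac{\left(-10\right) 4 \cdot 4}{2} = 3 - \frac{\left(-40\right) 4}{2} = 3 - -80 = 3 + 80 = 83$)
$\left(X{\left(3,4 \right)} + 234\right) h = \left(\left(2 + \frac{1}{4} \cdot 3\right) + 234\right) 83 = \left(\left(2 + \frac{3}{4}\right) + 234\right) 83 = \left(\frac{11}{4} + 234\right) 83 = \frac{947}{4} \cdot 83 = \frac{78601}{4}$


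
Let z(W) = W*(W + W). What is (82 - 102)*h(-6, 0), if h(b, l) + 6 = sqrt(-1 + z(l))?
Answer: 120 - 20*I ≈ 120.0 - 20.0*I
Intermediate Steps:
z(W) = 2*W**2 (z(W) = W*(2*W) = 2*W**2)
h(b, l) = -6 + sqrt(-1 + 2*l**2)
(82 - 102)*h(-6, 0) = (82 - 102)*(-6 + sqrt(-1 + 2*0**2)) = -20*(-6 + sqrt(-1 + 2*0)) = -20*(-6 + sqrt(-1 + 0)) = -20*(-6 + sqrt(-1)) = -20*(-6 + I) = 120 - 20*I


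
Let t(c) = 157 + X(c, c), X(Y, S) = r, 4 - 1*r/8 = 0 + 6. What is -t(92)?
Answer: -141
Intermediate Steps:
r = -16 (r = 32 - 8*(0 + 6) = 32 - 8*6 = 32 - 48 = -16)
X(Y, S) = -16
t(c) = 141 (t(c) = 157 - 16 = 141)
-t(92) = -1*141 = -141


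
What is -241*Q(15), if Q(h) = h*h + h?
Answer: -57840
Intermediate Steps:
Q(h) = h + h² (Q(h) = h² + h = h + h²)
-241*Q(15) = -3615*(1 + 15) = -3615*16 = -241*240 = -57840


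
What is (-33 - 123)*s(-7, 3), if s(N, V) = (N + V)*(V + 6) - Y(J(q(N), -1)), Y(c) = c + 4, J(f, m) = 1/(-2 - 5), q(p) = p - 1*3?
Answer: 43524/7 ≈ 6217.7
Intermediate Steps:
q(p) = -3 + p (q(p) = p - 3 = -3 + p)
J(f, m) = -⅐ (J(f, m) = 1/(-7) = -⅐)
Y(c) = 4 + c
s(N, V) = -27/7 + (6 + V)*(N + V) (s(N, V) = (N + V)*(V + 6) - (4 - ⅐) = (N + V)*(6 + V) - 1*27/7 = (6 + V)*(N + V) - 27/7 = -27/7 + (6 + V)*(N + V))
(-33 - 123)*s(-7, 3) = (-33 - 123)*(-27/7 + 3² + 6*(-7) + 6*3 - 7*3) = -156*(-27/7 + 9 - 42 + 18 - 21) = -156*(-279/7) = 43524/7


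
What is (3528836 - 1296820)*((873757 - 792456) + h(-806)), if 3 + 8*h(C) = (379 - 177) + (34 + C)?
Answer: 181305264670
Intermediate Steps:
h(C) = 233/8 + C/8 (h(C) = -3/8 + ((379 - 177) + (34 + C))/8 = -3/8 + (202 + (34 + C))/8 = -3/8 + (236 + C)/8 = -3/8 + (59/2 + C/8) = 233/8 + C/8)
(3528836 - 1296820)*((873757 - 792456) + h(-806)) = (3528836 - 1296820)*((873757 - 792456) + (233/8 + (⅛)*(-806))) = 2232016*(81301 + (233/8 - 403/4)) = 2232016*(81301 - 573/8) = 2232016*(649835/8) = 181305264670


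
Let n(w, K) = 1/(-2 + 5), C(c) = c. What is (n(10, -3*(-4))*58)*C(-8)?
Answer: -464/3 ≈ -154.67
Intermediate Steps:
n(w, K) = 1/3
(n(10, -3*(-4))*58)*C(-8) = ((1/3)*58)*(-8) = (58/3)*(-8) = -464/3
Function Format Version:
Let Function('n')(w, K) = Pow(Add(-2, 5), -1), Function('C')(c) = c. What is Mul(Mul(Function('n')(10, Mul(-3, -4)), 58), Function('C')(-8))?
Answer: Rational(-464, 3) ≈ -154.67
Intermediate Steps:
Function('n')(w, K) = Rational(1, 3) (Function('n')(w, K) = Pow(3, -1) = Rational(1, 3))
Mul(Mul(Function('n')(10, Mul(-3, -4)), 58), Function('C')(-8)) = Mul(Mul(Rational(1, 3), 58), -8) = Mul(Rational(58, 3), -8) = Rational(-464, 3)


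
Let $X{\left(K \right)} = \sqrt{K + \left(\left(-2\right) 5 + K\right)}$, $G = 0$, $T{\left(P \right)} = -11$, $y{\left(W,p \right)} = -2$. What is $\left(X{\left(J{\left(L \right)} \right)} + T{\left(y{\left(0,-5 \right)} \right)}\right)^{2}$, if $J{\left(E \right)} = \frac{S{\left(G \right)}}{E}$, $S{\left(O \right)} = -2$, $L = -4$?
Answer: $112 - 66 i \approx 112.0 - 66.0 i$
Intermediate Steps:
$J{\left(E \right)} = - \frac{2}{E}$
$X{\left(K \right)} = \sqrt{-10 + 2 K}$ ($X{\left(K \right)} = \sqrt{K + \left(-10 + K\right)} = \sqrt{-10 + 2 K}$)
$\left(X{\left(J{\left(L \right)} \right)} + T{\left(y{\left(0,-5 \right)} \right)}\right)^{2} = \left(\sqrt{-10 + 2 \left(- \frac{2}{-4}\right)} - 11\right)^{2} = \left(\sqrt{-10 + 2 \left(\left(-2\right) \left(- \frac{1}{4}\right)\right)} - 11\right)^{2} = \left(\sqrt{-10 + 2 \cdot \frac{1}{2}} - 11\right)^{2} = \left(\sqrt{-10 + 1} - 11\right)^{2} = \left(\sqrt{-9} - 11\right)^{2} = \left(3 i - 11\right)^{2} = \left(-11 + 3 i\right)^{2}$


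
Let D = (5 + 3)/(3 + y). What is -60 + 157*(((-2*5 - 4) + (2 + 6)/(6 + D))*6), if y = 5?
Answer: -85200/7 ≈ -12171.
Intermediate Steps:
D = 1 (D = (5 + 3)/(3 + 5) = 8/8 = 8*(⅛) = 1)
-60 + 157*(((-2*5 - 4) + (2 + 6)/(6 + D))*6) = -60 + 157*(((-2*5 - 4) + (2 + 6)/(6 + 1))*6) = -60 + 157*(((-10 - 4) + 8/7)*6) = -60 + 157*((-14 + 8*(⅐))*6) = -60 + 157*((-14 + 8/7)*6) = -60 + 157*(-90/7*6) = -60 + 157*(-540/7) = -60 - 84780/7 = -85200/7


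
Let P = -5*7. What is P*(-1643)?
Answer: 57505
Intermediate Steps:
P = -35
P*(-1643) = -35*(-1643) = 57505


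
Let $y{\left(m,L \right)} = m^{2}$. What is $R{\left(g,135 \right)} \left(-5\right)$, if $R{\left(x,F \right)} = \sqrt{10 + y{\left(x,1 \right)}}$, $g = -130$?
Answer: $- 5 \sqrt{16910} \approx -650.19$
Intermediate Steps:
$R{\left(x,F \right)} = \sqrt{10 + x^{2}}$
$R{\left(g,135 \right)} \left(-5\right) = \sqrt{10 + \left(-130\right)^{2}} \left(-5\right) = \sqrt{10 + 16900} \left(-5\right) = \sqrt{16910} \left(-5\right) = - 5 \sqrt{16910}$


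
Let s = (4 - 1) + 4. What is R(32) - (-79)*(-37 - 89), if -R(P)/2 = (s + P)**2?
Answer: -12996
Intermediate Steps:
s = 7 (s = 3 + 4 = 7)
R(P) = -2*(7 + P)**2
R(32) - (-79)*(-37 - 89) = -2*(7 + 32)**2 - (-79)*(-37 - 89) = -2*39**2 - (-79)*(-126) = -2*1521 - 1*9954 = -3042 - 9954 = -12996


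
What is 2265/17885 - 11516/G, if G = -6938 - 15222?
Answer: 12807803/19816580 ≈ 0.64632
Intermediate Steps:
G = -22160
2265/17885 - 11516/G = 2265/17885 - 11516/(-22160) = 2265*(1/17885) - 11516*(-1/22160) = 453/3577 + 2879/5540 = 12807803/19816580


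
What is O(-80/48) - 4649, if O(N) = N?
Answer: -13952/3 ≈ -4650.7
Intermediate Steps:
O(-80/48) - 4649 = -80/48 - 4649 = -80*1/48 - 4649 = -5/3 - 4649 = -13952/3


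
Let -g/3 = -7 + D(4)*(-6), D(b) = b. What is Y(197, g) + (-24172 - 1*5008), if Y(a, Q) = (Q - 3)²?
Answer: -21080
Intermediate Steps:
g = 93 (g = -3*(-7 + 4*(-6)) = -3*(-7 - 24) = -3*(-31) = 93)
Y(a, Q) = (-3 + Q)²
Y(197, g) + (-24172 - 1*5008) = (-3 + 93)² + (-24172 - 1*5008) = 90² + (-24172 - 5008) = 8100 - 29180 = -21080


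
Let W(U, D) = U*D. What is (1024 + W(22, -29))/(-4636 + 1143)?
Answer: -386/3493 ≈ -0.11051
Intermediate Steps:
W(U, D) = D*U
(1024 + W(22, -29))/(-4636 + 1143) = (1024 - 29*22)/(-4636 + 1143) = (1024 - 638)/(-3493) = 386*(-1/3493) = -386/3493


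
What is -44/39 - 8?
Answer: -356/39 ≈ -9.1282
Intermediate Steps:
-44/39 - 8 = -356/39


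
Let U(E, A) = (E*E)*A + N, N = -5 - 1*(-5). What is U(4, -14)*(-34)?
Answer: 7616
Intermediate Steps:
N = 0 (N = -5 + 5 = 0)
U(E, A) = A*E² (U(E, A) = (E*E)*A + 0 = E²*A + 0 = A*E² + 0 = A*E²)
U(4, -14)*(-34) = -14*4²*(-34) = -14*16*(-34) = -224*(-34) = 7616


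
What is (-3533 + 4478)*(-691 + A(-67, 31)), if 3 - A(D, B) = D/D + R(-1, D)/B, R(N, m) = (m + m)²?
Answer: -37152675/31 ≈ -1.1985e+6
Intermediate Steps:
R(N, m) = 4*m² (R(N, m) = (2*m)² = 4*m²)
A(D, B) = 2 - 4*D²/B (A(D, B) = 3 - (D/D + (4*D²)/B) = 3 - (1 + 4*D²/B) = 3 + (-1 - 4*D²/B) = 2 - 4*D²/B)
(-3533 + 4478)*(-691 + A(-67, 31)) = (-3533 + 4478)*(-691 + (2 - 4*(-67)²/31)) = 945*(-691 + (2 - 4*1/31*4489)) = 945*(-691 + (2 - 17956/31)) = 945*(-691 - 17894/31) = 945*(-39315/31) = -37152675/31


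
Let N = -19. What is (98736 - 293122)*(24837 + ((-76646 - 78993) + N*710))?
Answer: 28048344712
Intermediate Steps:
(98736 - 293122)*(24837 + ((-76646 - 78993) + N*710)) = (98736 - 293122)*(24837 + ((-76646 - 78993) - 19*710)) = -194386*(24837 + (-155639 - 13490)) = -194386*(24837 - 169129) = -194386*(-144292) = 28048344712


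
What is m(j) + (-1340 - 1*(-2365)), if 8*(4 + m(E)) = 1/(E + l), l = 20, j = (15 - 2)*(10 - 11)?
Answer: 57177/56 ≈ 1021.0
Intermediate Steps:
j = -13 (j = 13*(-1) = -13)
m(E) = -4 + 1/(8*(20 + E)) (m(E) = -4 + 1/(8*(E + 20)) = -4 + 1/(8*(20 + E)))
m(j) + (-1340 - 1*(-2365)) = (-639 - 32*(-13))/(8*(20 - 13)) + (-1340 - 1*(-2365)) = (⅛)*(-639 + 416)/7 + (-1340 + 2365) = (⅛)*(⅐)*(-223) + 1025 = -223/56 + 1025 = 57177/56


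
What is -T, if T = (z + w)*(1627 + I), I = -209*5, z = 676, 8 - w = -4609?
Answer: -3080526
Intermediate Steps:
w = 4617 (w = 8 - 1*(-4609) = 8 + 4609 = 4617)
I = -1045
T = 3080526 (T = (676 + 4617)*(1627 - 1045) = 5293*582 = 3080526)
-T = -1*3080526 = -3080526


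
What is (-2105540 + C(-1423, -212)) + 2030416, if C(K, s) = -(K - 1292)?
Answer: -72409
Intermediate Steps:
C(K, s) = 1292 - K (C(K, s) = -(-1292 + K) = 1292 - K)
(-2105540 + C(-1423, -212)) + 2030416 = (-2105540 + (1292 - 1*(-1423))) + 2030416 = (-2105540 + (1292 + 1423)) + 2030416 = (-2105540 + 2715) + 2030416 = -2102825 + 2030416 = -72409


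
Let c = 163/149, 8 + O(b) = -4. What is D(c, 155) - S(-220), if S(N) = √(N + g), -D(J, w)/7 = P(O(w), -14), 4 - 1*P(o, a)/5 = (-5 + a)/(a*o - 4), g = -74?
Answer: -23625/164 - 7*I*√6 ≈ -144.05 - 17.146*I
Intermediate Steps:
O(b) = -12 (O(b) = -8 - 4 = -12)
P(o, a) = 20 - 5*(-5 + a)/(-4 + a*o) (P(o, a) = 20 - 5*(-5 + a)/(a*o - 4) = 20 - 5*(-5 + a)/(-4 + a*o))
c = 163/149 (c = 163*(1/149) = 163/149 ≈ 1.0940)
D(J, w) = -23625/164 (D(J, w) = -35*(-11 - 1*(-14) + 4*(-14)*(-12))/(-4 - 14*(-12)) = -35*(-11 + 14 + 672)/(-4 + 168) = -35*675/164 = -7*3375/164 = -23625/164)
S(N) = √(-74 + N) (S(N) = √(N - 74) = √(-74 + N))
D(c, 155) - S(-220) = -23625/164 - √(-74 - 220) = -23625/164 - √(-294) = -23625/164 - 7*I*√6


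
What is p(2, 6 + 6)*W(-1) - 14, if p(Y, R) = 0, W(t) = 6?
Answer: -14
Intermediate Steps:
p(2, 6 + 6)*W(-1) - 14 = 0*6 - 14 = 0 - 14 = -14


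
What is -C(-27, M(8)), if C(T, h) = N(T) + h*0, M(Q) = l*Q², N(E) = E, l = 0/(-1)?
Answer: 27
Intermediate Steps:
l = 0 (l = 0*(-1) = 0)
M(Q) = 0 (M(Q) = 0*Q² = 0)
C(T, h) = T (C(T, h) = T + h*0 = T + 0 = T)
-C(-27, M(8)) = -1*(-27) = 27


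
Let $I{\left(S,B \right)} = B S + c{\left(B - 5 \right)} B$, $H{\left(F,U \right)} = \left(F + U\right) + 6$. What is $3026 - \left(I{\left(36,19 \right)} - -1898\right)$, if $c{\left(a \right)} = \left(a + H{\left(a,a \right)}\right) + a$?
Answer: $-734$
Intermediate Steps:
$H{\left(F,U \right)} = 6 + F + U$
$c{\left(a \right)} = 6 + 4 a$ ($c{\left(a \right)} = \left(a + \left(6 + a + a\right)\right) + a = \left(a + \left(6 + 2 a\right)\right) + a = \left(6 + 3 a\right) + a = 6 + 4 a$)
$I{\left(S,B \right)} = B S + B \left(-14 + 4 B\right)$ ($I{\left(S,B \right)} = B S + \left(6 + 4 \left(B - 5\right)\right) B = B S + \left(6 + 4 \left(-5 + B\right)\right) B = B S + \left(6 + \left(-20 + 4 B\right)\right) B = B S + \left(-14 + 4 B\right) B = B S + B \left(-14 + 4 B\right)$)
$3026 - \left(I{\left(36,19 \right)} - -1898\right) = 3026 - \left(19 \left(-14 + 36 + 4 \cdot 19\right) - -1898\right) = 3026 - \left(19 \left(-14 + 36 + 76\right) + 1898\right) = 3026 - \left(19 \cdot 98 + 1898\right) = 3026 - \left(1862 + 1898\right) = 3026 - 3760 = -734$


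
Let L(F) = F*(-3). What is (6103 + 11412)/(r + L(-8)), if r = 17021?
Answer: 3503/3409 ≈ 1.0276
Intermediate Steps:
L(F) = -3*F
(6103 + 11412)/(r + L(-8)) = (6103 + 11412)/(17021 - 3*(-8)) = 17515/(17021 + 24) = 17515/17045 = 17515*(1/17045) = 3503/3409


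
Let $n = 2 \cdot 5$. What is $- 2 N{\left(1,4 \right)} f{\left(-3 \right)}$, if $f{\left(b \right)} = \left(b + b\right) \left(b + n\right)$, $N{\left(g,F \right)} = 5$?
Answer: $420$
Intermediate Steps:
$n = 10$
$f{\left(b \right)} = 2 b \left(10 + b\right)$ ($f{\left(b \right)} = \left(b + b\right) \left(b + 10\right) = 2 b \left(10 + b\right)$)
$- 2 N{\left(1,4 \right)} f{\left(-3 \right)} = \left(-2\right) 5 \cdot 2 \left(-3\right) \left(10 - 3\right) = - 10 \cdot 2 \left(-3\right) 7 = \left(-10\right) \left(-42\right) = 420$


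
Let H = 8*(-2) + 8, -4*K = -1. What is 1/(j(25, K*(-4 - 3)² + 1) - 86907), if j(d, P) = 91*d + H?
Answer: -1/84640 ≈ -1.1815e-5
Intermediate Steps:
K = ¼ (K = -¼*(-1) = ¼ ≈ 0.25000)
H = -8 (H = -16 + 8 = -8)
j(d, P) = -8 + 91*d (j(d, P) = 91*d - 8 = -8 + 91*d)
1/(j(25, K*(-4 - 3)² + 1) - 86907) = 1/((-8 + 91*25) - 86907) = 1/((-8 + 2275) - 86907) = 1/(2267 - 86907) = 1/(-84640) = -1/84640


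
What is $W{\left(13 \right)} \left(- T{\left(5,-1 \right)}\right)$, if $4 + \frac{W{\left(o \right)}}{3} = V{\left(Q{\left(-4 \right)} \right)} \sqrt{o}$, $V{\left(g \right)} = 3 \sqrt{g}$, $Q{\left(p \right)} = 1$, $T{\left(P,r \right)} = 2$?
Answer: $24 - 18 \sqrt{13} \approx -40.9$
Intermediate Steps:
$W{\left(o \right)} = -12 + 9 \sqrt{o}$ ($W{\left(o \right)} = -12 + 3 \cdot 3 \sqrt{1} \sqrt{o} = -12 + 3 \cdot 3 \cdot 1 \sqrt{o} = -12 + 3 \cdot 3 \sqrt{o} = -12 + 9 \sqrt{o}$)
$W{\left(13 \right)} \left(- T{\left(5,-1 \right)}\right) = \left(-12 + 9 \sqrt{13}\right) \left(\left(-1\right) 2\right) = \left(-12 + 9 \sqrt{13}\right) \left(-2\right) = 24 - 18 \sqrt{13}$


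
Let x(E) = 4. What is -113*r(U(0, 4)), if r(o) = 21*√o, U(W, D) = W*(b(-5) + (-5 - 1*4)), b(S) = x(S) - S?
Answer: 0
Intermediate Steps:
b(S) = 4 - S
U(W, D) = 0 (U(W, D) = W*((4 - 1*(-5)) + (-5 - 1*4)) = W*((4 + 5) + (-5 - 4)) = W*(9 - 9) = W*0 = 0)
-113*r(U(0, 4)) = -2373*√0 = -2373*0 = -113*0 = 0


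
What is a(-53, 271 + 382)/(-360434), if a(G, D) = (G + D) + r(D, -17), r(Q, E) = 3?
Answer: -603/360434 ≈ -0.0016730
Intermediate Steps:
a(G, D) = 3 + D + G (a(G, D) = (G + D) + 3 = (D + G) + 3 = 3 + D + G)
a(-53, 271 + 382)/(-360434) = (3 + (271 + 382) - 53)/(-360434) = (3 + 653 - 53)*(-1/360434) = 603*(-1/360434) = -603/360434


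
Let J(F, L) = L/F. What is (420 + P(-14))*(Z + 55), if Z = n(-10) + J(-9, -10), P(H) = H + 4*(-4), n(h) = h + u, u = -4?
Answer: 49270/3 ≈ 16423.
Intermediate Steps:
n(h) = -4 + h (n(h) = h - 4 = -4 + h)
P(H) = -16 + H (P(H) = H - 16 = -16 + H)
Z = -116/9 (Z = (-4 - 10) - 10/(-9) = -14 - 10*(-⅑) = -14 + 10/9 = -116/9 ≈ -12.889)
(420 + P(-14))*(Z + 55) = (420 + (-16 - 14))*(-116/9 + 55) = (420 - 30)*(379/9) = 390*(379/9) = 49270/3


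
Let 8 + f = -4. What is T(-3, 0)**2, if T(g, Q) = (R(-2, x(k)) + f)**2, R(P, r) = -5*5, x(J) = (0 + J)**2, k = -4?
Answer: 1874161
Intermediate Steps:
f = -12 (f = -8 - 4 = -12)
x(J) = J**2
R(P, r) = -25
T(g, Q) = 1369 (T(g, Q) = (-25 - 12)**2 = (-37)**2 = 1369)
T(-3, 0)**2 = 1369**2 = 1874161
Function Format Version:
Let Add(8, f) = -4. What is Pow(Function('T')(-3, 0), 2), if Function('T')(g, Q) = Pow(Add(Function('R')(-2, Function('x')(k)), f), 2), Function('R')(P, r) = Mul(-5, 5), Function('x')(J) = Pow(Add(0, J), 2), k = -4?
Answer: 1874161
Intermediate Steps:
f = -12 (f = Add(-8, -4) = -12)
Function('x')(J) = Pow(J, 2)
Function('R')(P, r) = -25
Function('T')(g, Q) = 1369 (Function('T')(g, Q) = Pow(Add(-25, -12), 2) = Pow(-37, 2) = 1369)
Pow(Function('T')(-3, 0), 2) = Pow(1369, 2) = 1874161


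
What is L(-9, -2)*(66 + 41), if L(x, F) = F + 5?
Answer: 321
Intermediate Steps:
L(x, F) = 5 + F
L(-9, -2)*(66 + 41) = (5 - 2)*(66 + 41) = 3*107 = 321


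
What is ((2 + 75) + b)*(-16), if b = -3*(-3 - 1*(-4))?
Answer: -1184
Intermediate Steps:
b = -3 (b = -3*(-3 + 4) = -3*1 = -3)
((2 + 75) + b)*(-16) = ((2 + 75) - 3)*(-16) = (77 - 3)*(-16) = 74*(-16) = -1184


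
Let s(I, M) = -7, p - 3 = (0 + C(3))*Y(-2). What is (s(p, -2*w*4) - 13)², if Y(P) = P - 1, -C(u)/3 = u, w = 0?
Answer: 400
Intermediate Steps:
C(u) = -3*u
Y(P) = -1 + P
p = 30 (p = 3 + (0 - 3*3)*(-1 - 2) = 3 + (0 - 9)*(-3) = 3 - 9*(-3) = 3 + 27 = 30)
(s(p, -2*w*4) - 13)² = (-7 - 13)² = (-20)² = 400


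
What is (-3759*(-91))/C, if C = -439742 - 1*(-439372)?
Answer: -342069/370 ≈ -924.51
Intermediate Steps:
C = -370 (C = -439742 + 439372 = -370)
(-3759*(-91))/C = -3759*(-91)/(-370) = 342069*(-1/370) = -342069/370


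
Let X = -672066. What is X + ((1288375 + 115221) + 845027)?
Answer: 1576557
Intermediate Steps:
X + ((1288375 + 115221) + 845027) = -672066 + ((1288375 + 115221) + 845027) = -672066 + (1403596 + 845027) = -672066 + 2248623 = 1576557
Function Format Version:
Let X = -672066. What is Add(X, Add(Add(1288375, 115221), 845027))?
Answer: 1576557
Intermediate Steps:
Add(X, Add(Add(1288375, 115221), 845027)) = Add(-672066, Add(Add(1288375, 115221), 845027)) = Add(-672066, Add(1403596, 845027)) = Add(-672066, 2248623) = 1576557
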